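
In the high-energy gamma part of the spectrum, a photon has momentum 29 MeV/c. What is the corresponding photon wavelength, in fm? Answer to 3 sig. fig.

42.8 fm

(h = 6.62607015·10^-34 J·s, c = 2.99792458·10^8 m/s, 1 eV = 1.602176634·10^-19 J.)
Convert to SI: p = 29 MeV/c = 1.5498·10^-20 kg·m/s.
Apply λ = h/p: λ = 4.275·10^-14 m.
Converting to fm: λ = 42.75 fm ≈ 42.8 fm.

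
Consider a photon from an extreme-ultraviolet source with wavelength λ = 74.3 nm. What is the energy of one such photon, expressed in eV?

16.7 eV

(h = 6.62607015 × 10^-34 J·s, c = 2.99792458 × 10^8 m/s, 1 eV = 1.602176634 × 10^-19 J.)
First convert: λ = 74.3 nm = 7.43 × 10^-8 m.
For a photon E = hc/λ, so E = 2.674 × 10^-18 J.
Converting to eV: E = 16.69 eV ≈ 16.7 eV.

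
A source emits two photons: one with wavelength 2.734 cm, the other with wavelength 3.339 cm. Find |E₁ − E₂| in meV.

8.22e-3 meV

Using E = hc/λ: E₁ = 7.2657e-24 J, E₂ = 5.9492e-24 J.
|ΔE| = |7.2657e-24 − 5.9492e-24| = 1.32e-24 J = 8.22e-3 meV.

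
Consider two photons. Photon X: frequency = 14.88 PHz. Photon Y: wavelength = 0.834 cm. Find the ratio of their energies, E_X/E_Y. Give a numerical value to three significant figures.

E_X = 9.860·10^-18 J (from frequency = 14.88 PHz, via E = hf).
E_Y = 2.382·10^-23 J (from wavelength = 0.834 cm, via E = hc/λ).
Ratio = 9.860·10^-18 / 2.382·10^-23 = 4.14·10^5.

4.14·10^5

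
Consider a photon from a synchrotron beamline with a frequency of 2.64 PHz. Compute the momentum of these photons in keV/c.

0.0109 keV/c

Use h = 6.62607015e-34 J·s, c = 2.99792458e8 m/s, 1 eV = 1.602176634e-19 J.
In SI units: f = 2.64 PHz = 2.64e15 Hz.
For a photon p = hf/c, so p = 5.835e-27 kg·m/s.
Converting to keV/c: p = 0.01092 keV/c ≈ 0.0109 keV/c.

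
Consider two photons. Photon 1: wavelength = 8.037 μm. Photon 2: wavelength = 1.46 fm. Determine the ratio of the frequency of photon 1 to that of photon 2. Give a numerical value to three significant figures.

f_1 = 3.730e13 Hz (from wavelength = 8.037 μm, via f = c/λ).
f_2 = 2.053e23 Hz (from wavelength = 1.46 fm, via f = c/λ).
Ratio = 3.730e13 / 2.053e23 = 1.82e-10.

1.82e-10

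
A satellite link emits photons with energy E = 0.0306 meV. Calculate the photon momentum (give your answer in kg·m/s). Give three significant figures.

Take c = 2.99792458 × 10^8 m/s, 1 eV = 1.602176634 × 10^-19 J.
In SI units: E = 0.0306 meV = 4.9027 × 10^-24 J.
For a photon p = E/c, so p = 1.635 × 10^-32 kg·m/s.
So p ≈ 1.64 × 10^-32 kg·m/s.

1.64 × 10^-32 kg·m/s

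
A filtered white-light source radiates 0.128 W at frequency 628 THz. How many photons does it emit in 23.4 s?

7.20e18 photons

Total energy: E_total = P·t = 0.128 × 23.4 = 2.995 J.
Per-photon energy: E = 4.161e-19 J.
N = E_total / E_photon = 7.20e18.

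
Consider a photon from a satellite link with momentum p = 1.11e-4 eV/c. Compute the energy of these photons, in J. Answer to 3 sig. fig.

1.78e-23 J

Take c = 2.99792458e8 m/s, 1 eV = 1.602176634e-19 J.
First convert: p = 1.11e-4 eV/c = 5.9322e-32 kg·m/s.
Apply E = pc: E = 1.778e-23 J.
So E ≈ 1.78e-23 J.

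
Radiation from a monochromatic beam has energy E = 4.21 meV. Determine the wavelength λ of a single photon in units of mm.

First convert: E = 4.21 meV = 6.7452·10^-22 J.
Since λ = hc/E for a photon, λ = 2.945·10^-4 m.
Converting to mm: λ = 0.2945 mm ≈ 0.294 mm.

0.294 mm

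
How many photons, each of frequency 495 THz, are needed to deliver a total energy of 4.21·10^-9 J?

Per-photon energy: E = 3.280·10^-19 J (from frequency = 495 THz).
N = E_total / E_photon = 4.21·10^-9 J / 3.280·10^-19 J = 1.28·10^10.

1.28·10^10 photons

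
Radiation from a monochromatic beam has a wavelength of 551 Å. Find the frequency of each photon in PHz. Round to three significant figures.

Take c = 2.99792458 × 10^8 m/s.
Convert to SI: λ = 551 Å = 5.51 × 10^-8 m.
For a photon f = c/λ, so f = 5.441 × 10^15 Hz.
Converting to PHz: f = 5.441 PHz ≈ 5.44 PHz.

5.44 PHz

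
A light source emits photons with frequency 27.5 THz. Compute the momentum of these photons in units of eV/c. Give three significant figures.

0.114 eV/c

Take h = 6.62607015 × 10^-34 J·s, c = 2.99792458 × 10^8 m/s, 1 eV = 1.602176634 × 10^-19 J.
First convert: f = 27.5 THz = 2.75 × 10^13 Hz.
For a photon p = hf/c, so p = 6.078 × 10^-29 kg·m/s.
Converting to eV/c: p = 0.1137 eV/c ≈ 0.114 eV/c.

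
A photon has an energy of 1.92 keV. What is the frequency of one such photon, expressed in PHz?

In SI units: E = 1.92 keV = 3.0762 × 10^-16 J.
Apply f = E/h: f = 4.643 × 10^17 Hz.
Converting to PHz: f = 464.3 PHz ≈ 464 PHz.

464 PHz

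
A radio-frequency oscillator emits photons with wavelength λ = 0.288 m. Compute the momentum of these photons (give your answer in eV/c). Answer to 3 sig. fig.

Use h = 6.62607015 × 10^-34 J·s, c = 2.99792458 × 10^8 m/s, 1 eV = 1.602176634 × 10^-19 J.
Apply p = h/λ: p = 2.301 × 10^-33 kg·m/s.
Converting to eV/c: p = 4.305 × 10^-6 eV/c ≈ 4.31 × 10^-6 eV/c.

4.31 × 10^-6 eV/c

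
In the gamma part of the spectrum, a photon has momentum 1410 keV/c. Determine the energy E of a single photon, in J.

In SI units: p = 1410 keV/c = 7.5354 × 10^-22 kg·m/s.
For a photon E = pc, so E = 2.259 × 10^-13 J.
So E ≈ 2.26 × 10^-13 J.

2.26 × 10^-13 J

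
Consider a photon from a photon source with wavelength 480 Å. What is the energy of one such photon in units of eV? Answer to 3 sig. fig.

25.8 eV

In SI units: λ = 480 Å = 4.8·10^-8 m.
For a photon E = hc/λ, so E = 4.138·10^-18 J.
Converting to eV: E = 25.83 eV ≈ 25.8 eV.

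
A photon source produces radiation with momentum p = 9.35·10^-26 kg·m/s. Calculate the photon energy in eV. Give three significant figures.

175 eV

Take c = 2.99792458·10^8 m/s, 1 eV = 1.602176634·10^-19 J.
Apply E = pc: E = 2.803·10^-17 J.
Converting to eV: E = 175.0 eV ≈ 175 eV.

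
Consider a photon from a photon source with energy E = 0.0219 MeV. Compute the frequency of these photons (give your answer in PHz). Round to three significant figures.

5300 PHz

In SI units: E = 0.0219 MeV = 3.5088e-15 J.
Since f = E/h for a photon, f = 5.295e18 Hz.
Converting to PHz: f = 5295 PHz ≈ 5300 PHz.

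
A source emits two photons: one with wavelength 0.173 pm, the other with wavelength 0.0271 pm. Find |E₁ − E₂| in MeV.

38.6 MeV

Using E = hc/λ: E₁ = 1.148e-12 J, E₂ = 7.330e-12 J.
|ΔE| = |1.148e-12 − 7.330e-12| = 6.18e-12 J = 38.6 MeV.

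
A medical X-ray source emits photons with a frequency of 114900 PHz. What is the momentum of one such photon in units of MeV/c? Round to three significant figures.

0.475 MeV/c

Use h = 6.62607015e-34 J·s, c = 2.99792458e8 m/s, 1 eV = 1.602176634e-19 J.
In SI units: f = 114900 PHz = 1.149e20 Hz.
For a photon p = hf/c, so p = 2.540e-22 kg·m/s.
Converting to MeV/c: p = 0.4752 MeV/c ≈ 0.475 MeV/c.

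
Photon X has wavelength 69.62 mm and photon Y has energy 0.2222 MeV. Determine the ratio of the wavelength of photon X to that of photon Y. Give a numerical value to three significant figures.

λ_X = 0.06962 m (from wavelength = 69.62 mm, via λ given directly).
λ_Y = 5.580 × 10^-12 m (from energy = 0.2222 MeV, via λ = hc/E).
Ratio = 0.06962 / 5.580 × 10^-12 = 1.25 × 10^10.

1.25 × 10^10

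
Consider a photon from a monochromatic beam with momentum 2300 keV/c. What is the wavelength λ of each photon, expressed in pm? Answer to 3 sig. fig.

0.539 pm

First convert: p = 2300 keV/c = 1.2292 × 10^-21 kg·m/s.
For a photon λ = h/p, so λ = 5.391 × 10^-13 m.
Converting to pm: λ = 0.5391 pm ≈ 0.539 pm.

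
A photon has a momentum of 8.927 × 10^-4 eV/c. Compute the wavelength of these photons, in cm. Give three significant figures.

Take h = 6.62607015 × 10^-34 J·s, c = 2.99792458 × 10^8 m/s, 1 eV = 1.602176634 × 10^-19 J.
Convert to SI: p = 8.927 × 10^-4 eV/c = 4.7708 × 10^-31 kg·m/s.
For a photon λ = h/p, so λ = 0.001389 m.
Converting to cm: λ = 0.1389 cm ≈ 0.139 cm.

0.139 cm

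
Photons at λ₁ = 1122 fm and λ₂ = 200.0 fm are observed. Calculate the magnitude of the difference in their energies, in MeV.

Using E = hc/λ: E₁ = 1.7705e-13 J, E₂ = 9.9322e-13 J.
|ΔE| = |1.7705e-13 − 9.9322e-13| = 8.16e-13 J = 5.09 MeV.

5.09 MeV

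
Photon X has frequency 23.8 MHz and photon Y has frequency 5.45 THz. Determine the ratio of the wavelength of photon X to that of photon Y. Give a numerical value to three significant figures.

λ_X = 12.60 m (from frequency = 23.8 MHz, via λ = c/f).
λ_Y = 5.501 × 10^-5 m (from frequency = 5.45 THz, via λ = c/f).
Ratio = 12.60 / 5.501 × 10^-5 = 2.29 × 10^5.

2.29 × 10^5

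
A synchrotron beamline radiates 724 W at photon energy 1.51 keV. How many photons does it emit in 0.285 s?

Total energy: E_total = P·t = 724 × 0.285 = 206.3 J.
Per-photon energy: E = 2.419 × 10^-16 J.
N = E_total / E_photon = 8.53 × 10^17.

8.53 × 10^17 photons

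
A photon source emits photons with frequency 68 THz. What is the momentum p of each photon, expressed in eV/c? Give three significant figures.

0.281 eV/c

Take h = 6.62607015e-34 J·s, c = 2.99792458e8 m/s, 1 eV = 1.602176634e-19 J.
In SI units: f = 68 THz = 6.8e13 Hz.
For a photon p = hf/c, so p = 1.503e-28 kg·m/s.
Converting to eV/c: p = 0.2812 eV/c ≈ 0.281 eV/c.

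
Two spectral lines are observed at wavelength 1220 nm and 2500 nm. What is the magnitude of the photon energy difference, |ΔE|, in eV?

Using E = hc/λ: E₁ = 1.628e-19 J, E₂ = 7.946e-20 J.
|ΔE| = |1.628e-19 − 7.946e-20| = 8.34e-20 J = 0.520 eV.

0.520 eV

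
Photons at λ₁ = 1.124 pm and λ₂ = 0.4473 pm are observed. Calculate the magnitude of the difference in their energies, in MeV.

Using E = hc/λ: E₁ = 1.7673e-13 J, E₂ = 4.4410e-13 J.
|ΔE| = |1.7673e-13 − 4.4410e-13| = 2.67e-13 J = 1.67 MeV.

1.67 MeV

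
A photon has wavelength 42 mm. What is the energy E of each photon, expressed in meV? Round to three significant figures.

0.0295 meV

First convert: λ = 42 mm = 0.042 m.
Apply E = hc/λ: E = 4.730 × 10^-24 J.
Converting to meV: E = 0.02952 meV ≈ 0.0295 meV.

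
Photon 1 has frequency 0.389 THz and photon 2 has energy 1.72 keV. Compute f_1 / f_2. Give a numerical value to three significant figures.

f_1 = 3.890 × 10^11 Hz (from frequency = 0.389 THz, via f given directly).
f_2 = 4.159 × 10^17 Hz (from energy = 1.72 keV, via f = E/h).
Ratio = 3.890 × 10^11 / 4.159 × 10^17 = 9.35 × 10^-7.

9.35 × 10^-7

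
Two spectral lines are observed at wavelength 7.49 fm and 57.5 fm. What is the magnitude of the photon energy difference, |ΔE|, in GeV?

0.144 GeV

Using E = hc/λ: E₁ = 2.652e-11 J, E₂ = 3.455e-12 J.
|ΔE| = |2.652e-11 − 3.455e-12| = 2.31e-11 J = 0.144 GeV.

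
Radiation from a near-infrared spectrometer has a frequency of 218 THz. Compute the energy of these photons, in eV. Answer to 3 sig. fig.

0.902 eV

(h = 6.62607015e-34 J·s, 1 eV = 1.602176634e-19 J.)
Convert to SI: f = 218 THz = 2.18e14 Hz.
The photon relation is E = hf, giving E = 1.444e-19 J.
Converting to eV: E = 0.9016 eV ≈ 0.902 eV.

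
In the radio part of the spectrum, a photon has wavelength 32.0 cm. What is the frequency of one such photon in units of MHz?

Convert to SI: λ = 32.0 cm = 0.320 m.
Apply f = c/λ: f = 9.369·10^8 Hz.
Converting to MHz: f = 936.9 MHz ≈ 937 MHz.

937 MHz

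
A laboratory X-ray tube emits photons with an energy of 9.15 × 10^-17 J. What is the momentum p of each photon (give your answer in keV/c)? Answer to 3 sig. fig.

0.571 keV/c

(c = 2.99792458 × 10^8 m/s, 1 eV = 1.602176634 × 10^-19 J.)
For a photon p = E/c, so p = 3.052 × 10^-25 kg·m/s.
Converting to keV/c: p = 0.5711 keV/c ≈ 0.571 keV/c.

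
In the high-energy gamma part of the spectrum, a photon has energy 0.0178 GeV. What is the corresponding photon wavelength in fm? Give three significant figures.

69.7 fm

Convert to SI: E = 0.0178 GeV = 2.8519·10^-12 J.
For a photon λ = hc/E, so λ = 6.965·10^-14 m.
Converting to fm: λ = 69.65 fm ≈ 69.7 fm.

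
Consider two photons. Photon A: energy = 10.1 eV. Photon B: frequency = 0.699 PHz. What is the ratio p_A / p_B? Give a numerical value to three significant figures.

3.49

p_A = 5.398 × 10^-27 kg·m/s (from energy = 10.1 eV, via p = E/c).
p_B = 1.545 × 10^-27 kg·m/s (from frequency = 0.699 PHz, via p = hf/c).
Ratio = 5.398 × 10^-27 / 1.545 × 10^-27 = 3.49.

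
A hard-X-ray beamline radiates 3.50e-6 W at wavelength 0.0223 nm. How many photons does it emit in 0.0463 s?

1.82e7 photons

Total energy: E_total = P·t = 3.50e-6 × 0.0463 = 1.620e-7 J.
Per-photon energy: E = 8.908e-15 J.
N = E_total / E_photon = 1.82e7.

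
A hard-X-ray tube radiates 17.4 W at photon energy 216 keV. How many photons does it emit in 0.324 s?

Total energy: E_total = P·t = 17.4 × 0.324 = 5.638 J.
Per-photon energy: E = 3.461 × 10^-14 J.
N = E_total / E_photon = 1.63 × 10^14.

1.63 × 10^14 photons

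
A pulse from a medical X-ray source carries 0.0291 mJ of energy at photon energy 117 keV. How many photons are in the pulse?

1.55 × 10^9 photons

Per-photon energy: E = 1.875 × 10^-14 J (from energy = 117 keV).
N = E_total / E_photon = 2.91 × 10^-5 J / 1.875 × 10^-14 J = 1.55 × 10^9.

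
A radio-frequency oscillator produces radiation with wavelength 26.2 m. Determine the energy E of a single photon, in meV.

Apply E = hc/λ: E = 7.582e-27 J.
Converting to meV: E = 4.732e-5 meV ≈ 4.73e-5 meV.

4.73e-5 meV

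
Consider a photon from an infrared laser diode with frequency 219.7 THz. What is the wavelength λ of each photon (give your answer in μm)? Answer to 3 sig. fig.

First convert: f = 219.7 THz = 2.197e14 Hz.
The photon relation is λ = c/f, giving λ = 1.365e-6 m.
Converting to μm: λ = 1.365 μm ≈ 1.36 μm.

1.36 μm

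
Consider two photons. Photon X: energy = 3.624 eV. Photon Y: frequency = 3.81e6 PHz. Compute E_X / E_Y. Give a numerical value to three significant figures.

E_X = 5.806e-19 J (from energy = 3.624 eV, via E given directly).
E_Y = 2.525e-12 J (from frequency = 3.81e6 PHz, via E = hf).
Ratio = 5.806e-19 / 2.525e-12 = 2.30e-7.

2.30e-7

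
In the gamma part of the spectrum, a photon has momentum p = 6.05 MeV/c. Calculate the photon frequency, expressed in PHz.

(h = 6.62607015 × 10^-34 J·s, c = 2.99792458 × 10^8 m/s, 1 eV = 1.602176634 × 10^-19 J.)
First convert: p = 6.05 MeV/c = 3.2333 × 10^-21 kg·m/s.
Since f = pc/h for a photon, f = 1.463 × 10^21 Hz.
Converting to PHz: f = 1.463 × 10^6 PHz ≈ 1.46 × 10^6 PHz.

1.46 × 10^6 PHz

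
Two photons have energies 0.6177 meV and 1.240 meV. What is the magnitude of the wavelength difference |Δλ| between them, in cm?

Using λ = hc/E: λ₁ = 0.0020072 m, λ₂ = 9.9987 × 10^-4 m.
|Δλ| = |0.0020072 − 9.9987 × 10^-4| = 0.00101 m = 0.101 cm.

0.101 cm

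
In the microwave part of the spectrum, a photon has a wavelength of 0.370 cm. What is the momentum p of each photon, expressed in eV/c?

3.35 × 10^-4 eV/c

Take h = 6.62607015 × 10^-34 J·s, c = 2.99792458 × 10^8 m/s, 1 eV = 1.602176634 × 10^-19 J.
In SI units: λ = 0.370 cm = 0.00370 m.
Apply p = h/λ: p = 1.791 × 10^-31 kg·m/s.
Converting to eV/c: p = 3.351 × 10^-4 eV/c ≈ 3.35 × 10^-4 eV/c.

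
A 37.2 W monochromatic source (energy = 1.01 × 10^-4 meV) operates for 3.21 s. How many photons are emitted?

Total energy: E_total = P·t = 37.2 × 3.21 = 119.4 J.
Per-photon energy: E = 1.618 × 10^-26 J.
N = E_total / E_photon = 7.38 × 10^27.

7.38 × 10^27 photons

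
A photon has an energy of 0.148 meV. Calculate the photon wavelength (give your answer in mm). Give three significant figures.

8.38 mm

First convert: E = 0.148 meV = 2.3712e-23 J.
The photon relation is λ = hc/E, giving λ = 0.008377 m.
Converting to mm: λ = 8.377 mm ≈ 8.38 mm.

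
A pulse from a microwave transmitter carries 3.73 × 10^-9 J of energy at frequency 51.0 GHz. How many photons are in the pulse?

1.10 × 10^14 photons

Per-photon energy: E = 3.379 × 10^-23 J (from frequency = 51.0 GHz).
N = E_total / E_photon = 3.73 × 10^-9 J / 3.379 × 10^-23 J = 1.10 × 10^14.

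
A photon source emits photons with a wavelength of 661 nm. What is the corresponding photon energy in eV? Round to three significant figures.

1.88 eV

Convert to SI: λ = 661 nm = 6.61e-7 m.
For a photon E = hc/λ, so E = 3.005e-19 J.
Converting to eV: E = 1.876 eV ≈ 1.88 eV.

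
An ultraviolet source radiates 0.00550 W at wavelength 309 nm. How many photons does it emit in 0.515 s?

4.41e15 photons

Total energy: E_total = P·t = 0.00550 × 0.515 = 0.002832 J.
Per-photon energy: E = 6.429e-19 J.
N = E_total / E_photon = 4.41e15.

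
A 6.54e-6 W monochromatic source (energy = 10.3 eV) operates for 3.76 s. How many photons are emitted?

1.49e13 photons

Total energy: E_total = P·t = 6.54e-6 × 3.76 = 2.459e-5 J.
Per-photon energy: E = 1.650e-18 J.
N = E_total / E_photon = 1.49e13.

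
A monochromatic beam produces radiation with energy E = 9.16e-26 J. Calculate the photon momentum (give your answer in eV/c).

5.72e-7 eV/c

Take c = 2.99792458e8 m/s, 1 eV = 1.602176634e-19 J.
Apply p = E/c: p = 3.055e-34 kg·m/s.
Converting to eV/c: p = 5.717e-7 eV/c ≈ 5.72e-7 eV/c.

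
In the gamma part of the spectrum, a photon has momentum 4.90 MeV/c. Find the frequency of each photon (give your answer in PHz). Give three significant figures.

1.18e6 PHz

Take h = 6.62607015e-34 J·s, c = 2.99792458e8 m/s, 1 eV = 1.602176634e-19 J.
In SI units: p = 4.90 MeV/c = 2.6187e-21 kg·m/s.
Since f = pc/h for a photon, f = 1.185e21 Hz.
Converting to PHz: f = 1.185e6 PHz ≈ 1.18e6 PHz.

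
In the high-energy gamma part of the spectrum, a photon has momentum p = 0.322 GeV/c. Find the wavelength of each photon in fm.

3.85 fm

Use h = 6.62607015 × 10^-34 J·s, c = 2.99792458 × 10^8 m/s, 1 eV = 1.602176634 × 10^-19 J.
In SI units: p = 0.322 GeV/c = 1.7209 × 10^-19 kg·m/s.
For a photon λ = h/p, so λ = 3.850 × 10^-15 m.
Converting to fm: λ = 3.850 fm ≈ 3.85 fm.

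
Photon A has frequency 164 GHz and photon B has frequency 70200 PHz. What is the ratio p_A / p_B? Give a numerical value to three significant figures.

p_A = 3.625e-31 kg·m/s (from frequency = 164 GHz, via p = hf/c).
p_B = 1.552e-22 kg·m/s (from frequency = 70200 PHz, via p = hf/c).
Ratio = 3.625e-31 / 1.552e-22 = 2.34e-9.

2.34e-9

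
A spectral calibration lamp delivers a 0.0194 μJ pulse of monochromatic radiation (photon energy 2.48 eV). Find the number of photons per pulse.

Per-photon energy: E = 3.973e-19 J (from energy = 2.48 eV).
N = E_total / E_photon = 1.94e-8 J / 3.973e-19 J = 4.88e10.

4.88e10 photons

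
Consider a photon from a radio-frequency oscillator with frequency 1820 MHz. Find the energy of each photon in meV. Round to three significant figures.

(h = 6.62607015·10^-34 J·s, 1 eV = 1.602176634·10^-19 J.)
Convert to SI: f = 1820 MHz = 1.82·10^9 Hz.
Apply E = hf: E = 1.206·10^-24 J.
Converting to meV: E = 0.007527 meV ≈ 7.53·10^-3 meV.

7.53·10^-3 meV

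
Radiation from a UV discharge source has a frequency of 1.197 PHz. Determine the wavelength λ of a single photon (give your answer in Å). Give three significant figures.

First convert: f = 1.197 PHz = 1.197 × 10^15 Hz.
The photon relation is λ = c/f, giving λ = 2.505 × 10^-7 m.
Converting to Å: λ = 2505 Å ≈ 2500 Å.

2500 Å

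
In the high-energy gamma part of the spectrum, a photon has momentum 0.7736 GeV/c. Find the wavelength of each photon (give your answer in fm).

Convert to SI: p = 0.7736 GeV/c = 4.1343e-19 kg·m/s.
Since λ = h/p for a photon, λ = 1.603e-15 m.
Converting to fm: λ = 1.603 fm ≈ 1.60 fm.

1.60 fm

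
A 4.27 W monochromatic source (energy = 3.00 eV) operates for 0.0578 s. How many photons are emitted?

Total energy: E_total = P·t = 4.27 × 0.0578 = 0.2468 J.
Per-photon energy: E = 4.807 × 10^-19 J.
N = E_total / E_photon = 5.13 × 10^17.

5.13 × 10^17 photons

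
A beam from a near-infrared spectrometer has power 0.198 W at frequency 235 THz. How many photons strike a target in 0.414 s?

Total energy: E_total = P·t = 0.198 × 0.414 = 0.08197 J.
Per-photon energy: E = 1.557 × 10^-19 J.
N = E_total / E_photon = 5.26 × 10^17.

5.26 × 10^17 photons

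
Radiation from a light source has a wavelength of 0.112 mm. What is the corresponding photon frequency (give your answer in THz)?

In SI units: λ = 0.112 mm = 1.12e-4 m.
The photon relation is f = c/λ, giving f = 2.677e12 Hz.
Converting to THz: f = 2.677 THz ≈ 2.68 THz.

2.68 THz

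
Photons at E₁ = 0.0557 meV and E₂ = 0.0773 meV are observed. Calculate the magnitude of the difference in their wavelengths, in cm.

Using λ = hc/E: λ₁ = 0.02226 m, λ₂ = 0.01604 m.
|Δλ| = |0.02226 − 0.01604| = 0.00622 m = 0.622 cm.

0.622 cm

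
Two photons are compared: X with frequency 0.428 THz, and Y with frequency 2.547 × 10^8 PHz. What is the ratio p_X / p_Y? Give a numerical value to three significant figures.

1.68 × 10^-12

p_X = 9.460 × 10^-31 kg·m/s (from frequency = 0.428 THz, via p = hf/c).
p_Y = 5.629 × 10^-19 kg·m/s (from frequency = 2.547 × 10^8 PHz, via p = hf/c).
Ratio = 9.460 × 10^-31 / 5.629 × 10^-19 = 1.68 × 10^-12.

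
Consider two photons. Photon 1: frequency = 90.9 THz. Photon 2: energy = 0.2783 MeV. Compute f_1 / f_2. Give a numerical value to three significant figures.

1.35e-6

f_1 = 9.090e13 Hz (from frequency = 90.9 THz, via f given directly).
f_2 = 6.729e19 Hz (from energy = 0.2783 MeV, via f = E/h).
Ratio = 9.090e13 / 6.729e19 = 1.35e-6.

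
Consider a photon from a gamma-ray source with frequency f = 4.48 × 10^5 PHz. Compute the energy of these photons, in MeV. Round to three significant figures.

1.85 MeV

First convert: f = 4.48 × 10^5 PHz = 4.48 × 10^20 Hz.
For a photon E = hf, so E = 2.968 × 10^-13 J.
Converting to MeV: E = 1.853 MeV ≈ 1.85 MeV.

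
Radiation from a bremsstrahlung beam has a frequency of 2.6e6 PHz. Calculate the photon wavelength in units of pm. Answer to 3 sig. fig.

First convert: f = 2.6e6 PHz = 2.6e21 Hz.
Since λ = c/f for a photon, λ = 1.153e-13 m.
Converting to pm: λ = 0.1153 pm ≈ 0.115 pm.

0.115 pm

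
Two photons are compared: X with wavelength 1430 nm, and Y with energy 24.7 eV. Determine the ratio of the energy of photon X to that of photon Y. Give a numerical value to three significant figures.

E_X = 1.389 × 10^-19 J (from wavelength = 1430 nm, via E = hc/λ).
E_Y = 3.957 × 10^-18 J (from energy = 24.7 eV, via E given directly).
Ratio = 1.389 × 10^-19 / 3.957 × 10^-18 = 0.0351.

0.0351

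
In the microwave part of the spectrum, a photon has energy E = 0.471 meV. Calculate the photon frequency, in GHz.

(h = 6.62607015e-34 J·s, 1 eV = 1.602176634e-19 J.)
Convert to SI: E = 0.471 meV = 7.5463e-23 J.
Since f = E/h for a photon, f = 1.139e11 Hz.
Converting to GHz: f = 113.9 GHz ≈ 114 GHz.

114 GHz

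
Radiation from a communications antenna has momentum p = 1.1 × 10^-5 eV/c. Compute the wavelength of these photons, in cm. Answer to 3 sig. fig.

Convert to SI: p = 1.1 × 10^-5 eV/c = 5.8787 × 10^-33 kg·m/s.
For a photon λ = h/p, so λ = 0.1127 m.
Converting to cm: λ = 11.27 cm ≈ 11.3 cm.

11.3 cm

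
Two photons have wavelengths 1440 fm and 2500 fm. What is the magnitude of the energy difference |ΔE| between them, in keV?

Using E = hc/λ: E₁ = 1.3795 × 10^-13 J, E₂ = 7.9458 × 10^-14 J.
|ΔE| = |1.3795 × 10^-13 − 7.9458 × 10^-14| = 5.85 × 10^-14 J = 365 keV.

365 keV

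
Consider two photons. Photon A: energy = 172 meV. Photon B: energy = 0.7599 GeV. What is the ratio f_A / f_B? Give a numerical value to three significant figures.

2.26e-10

f_A = 4.159e13 Hz (from energy = 172 meV, via f = E/h).
f_B = 1.837e23 Hz (from energy = 0.7599 GeV, via f = E/h).
Ratio = 4.159e13 / 1.837e23 = 2.26e-10.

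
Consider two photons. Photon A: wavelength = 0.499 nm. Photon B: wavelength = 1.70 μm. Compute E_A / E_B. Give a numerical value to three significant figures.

3410

E_A = 3.981e-16 J (from wavelength = 0.499 nm, via E = hc/λ).
E_B = 1.168e-19 J (from wavelength = 1.70 μm, via E = hc/λ).
Ratio = 3.981e-16 / 1.168e-19 = 3410.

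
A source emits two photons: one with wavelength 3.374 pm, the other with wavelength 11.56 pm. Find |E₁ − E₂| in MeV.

0.260 MeV

Using E = hc/λ: E₁ = 5.8875 × 10^-14 J, E₂ = 1.7184 × 10^-14 J.
|ΔE| = |5.8875 × 10^-14 − 1.7184 × 10^-14| = 4.17 × 10^-14 J = 0.260 MeV.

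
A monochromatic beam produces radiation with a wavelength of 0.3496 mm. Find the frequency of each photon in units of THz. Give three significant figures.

0.858 THz

In SI units: λ = 0.3496 mm = 3.496e-4 m.
The photon relation is f = c/λ, giving f = 8.575e11 Hz.
Converting to THz: f = 0.8575 THz ≈ 0.858 THz.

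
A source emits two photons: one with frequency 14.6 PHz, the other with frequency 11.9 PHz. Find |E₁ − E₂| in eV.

Using E = hf: E₁ = 9.674e-18 J, E₂ = 7.885e-18 J.
|ΔE| = |9.674e-18 − 7.885e-18| = 1.79e-18 J = 11.2 eV.

11.2 eV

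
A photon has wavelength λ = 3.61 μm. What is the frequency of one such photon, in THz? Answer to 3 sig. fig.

83.0 THz

First convert: λ = 3.61 μm = 3.61e-6 m.
For a photon f = c/λ, so f = 8.305e13 Hz.
Converting to THz: f = 83.05 THz ≈ 83.0 THz.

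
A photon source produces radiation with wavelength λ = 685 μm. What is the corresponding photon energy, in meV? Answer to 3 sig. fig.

1.81 meV

In SI units: λ = 685 μm = 6.85 × 10^-4 m.
For a photon E = hc/λ, so E = 2.900 × 10^-22 J.
Converting to meV: E = 1.810 meV ≈ 1.81 meV.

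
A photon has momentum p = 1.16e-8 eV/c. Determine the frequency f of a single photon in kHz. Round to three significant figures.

In SI units: p = 1.16e-8 eV/c = 6.1994e-36 kg·m/s.
For a photon f = pc/h, so f = 2.805e6 Hz.
Converting to kHz: f = 2805 kHz ≈ 2800 kHz.

2800 kHz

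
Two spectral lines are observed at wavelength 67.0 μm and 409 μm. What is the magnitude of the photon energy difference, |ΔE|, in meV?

15.5 meV

Using E = hc/λ: E₁ = 2.965e-21 J, E₂ = 4.857e-22 J.
|ΔE| = |2.965e-21 − 4.857e-22| = 2.48e-21 J = 15.5 meV.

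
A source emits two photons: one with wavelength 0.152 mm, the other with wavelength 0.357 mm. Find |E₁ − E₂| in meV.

Using E = hc/λ: E₁ = 1.307e-21 J, E₂ = 5.564e-22 J.
|ΔE| = |1.307e-21 − 5.564e-22| = 7.50e-22 J = 4.68 meV.

4.68 meV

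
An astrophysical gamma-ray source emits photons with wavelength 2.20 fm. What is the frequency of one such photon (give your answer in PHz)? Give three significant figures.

1.36 × 10^8 PHz

First convert: λ = 2.20 fm = 2.20 × 10^-15 m.
Since f = c/λ for a photon, f = 1.363 × 10^23 Hz.
Converting to PHz: f = 1.363 × 10^8 PHz ≈ 1.36 × 10^8 PHz.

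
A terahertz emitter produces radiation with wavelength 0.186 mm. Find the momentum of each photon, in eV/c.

(h = 6.62607015 × 10^-34 J·s, c = 2.99792458 × 10^8 m/s, 1 eV = 1.602176634 × 10^-19 J.)
First convert: λ = 0.186 mm = 1.86 × 10^-4 m.
For a photon p = h/λ, so p = 3.562 × 10^-30 kg·m/s.
Converting to eV/c: p = 0.006666 eV/c ≈ 6.67 × 10^-3 eV/c.

6.67 × 10^-3 eV/c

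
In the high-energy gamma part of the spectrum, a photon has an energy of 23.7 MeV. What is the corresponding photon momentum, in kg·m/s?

(c = 2.99792458·10^8 m/s, 1 eV = 1.602176634·10^-19 J.)
In SI units: E = 23.7 MeV = 3.7972·10^-12 J.
For a photon p = E/c, so p = 1.267·10^-20 kg·m/s.
So p ≈ 1.27·10^-20 kg·m/s.

1.27·10^-20 kg·m/s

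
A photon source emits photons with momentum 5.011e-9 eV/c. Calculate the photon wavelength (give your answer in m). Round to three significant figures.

Use h = 6.62607015e-34 J·s, c = 2.99792458e8 m/s, 1 eV = 1.602176634e-19 J.
First convert: p = 5.011e-9 eV/c = 2.6780e-36 kg·m/s.
For a photon λ = h/p, so λ = 247.4 m.
So λ ≈ 247 m.

247 m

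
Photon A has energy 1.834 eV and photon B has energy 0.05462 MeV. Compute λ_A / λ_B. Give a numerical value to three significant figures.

2.98e4

λ_A = 6.760e-7 m (from energy = 1.834 eV, via λ = hc/E).
λ_B = 2.270e-11 m (from energy = 0.05462 MeV, via λ = hc/E).
Ratio = 6.760e-7 / 2.270e-11 = 2.98e4.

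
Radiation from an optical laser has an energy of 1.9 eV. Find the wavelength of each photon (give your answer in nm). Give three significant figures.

653 nm

Use h = 6.62607015 × 10^-34 J·s, c = 2.99792458 × 10^8 m/s, 1 eV = 1.602176634 × 10^-19 J.
Convert to SI: E = 1.9 eV = 3.0441 × 10^-19 J.
Apply λ = hc/E: λ = 6.525 × 10^-7 m.
Converting to nm: λ = 652.5 nm ≈ 653 nm.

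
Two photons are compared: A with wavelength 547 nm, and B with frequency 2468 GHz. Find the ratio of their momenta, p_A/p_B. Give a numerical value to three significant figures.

222

p_A = 1.211e-27 kg·m/s (from wavelength = 547 nm, via p = h/λ).
p_B = 5.455e-30 kg·m/s (from frequency = 2468 GHz, via p = hf/c).
Ratio = 1.211e-27 / 5.455e-30 = 222.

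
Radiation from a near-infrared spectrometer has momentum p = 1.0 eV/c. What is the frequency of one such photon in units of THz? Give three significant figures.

242 THz

Convert to SI: p = 1.0 eV/c = 5.3443 × 10^-28 kg·m/s.
For a photon f = pc/h, so f = 2.418 × 10^14 Hz.
Converting to THz: f = 241.8 THz ≈ 242 THz.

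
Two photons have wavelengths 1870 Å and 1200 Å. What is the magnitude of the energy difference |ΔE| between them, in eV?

3.70 eV

Using E = hc/λ: E₁ = 1.062 × 10^-18 J, E₂ = 1.655 × 10^-18 J.
|ΔE| = |1.062 × 10^-18 − 1.655 × 10^-18| = 5.93 × 10^-19 J = 3.70 eV.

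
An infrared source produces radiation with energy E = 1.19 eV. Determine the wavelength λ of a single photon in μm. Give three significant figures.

1.04 μm

In SI units: E = 1.19 eV = 1.9066e-19 J.
Apply λ = hc/E: λ = 1.042e-6 m.
Converting to μm: λ = 1.042 μm ≈ 1.04 μm.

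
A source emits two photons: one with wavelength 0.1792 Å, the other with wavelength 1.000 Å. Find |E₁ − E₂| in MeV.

Using E = hc/λ: E₁ = 1.1085 × 10^-14 J, E₂ = 1.9864 × 10^-15 J.
|ΔE| = |1.1085 × 10^-14 − 1.9864 × 10^-15| = 9.10 × 10^-15 J = 0.0568 MeV.

0.0568 MeV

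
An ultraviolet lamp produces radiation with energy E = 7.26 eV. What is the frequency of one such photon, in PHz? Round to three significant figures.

Use h = 6.62607015e-34 J·s, 1 eV = 1.602176634e-19 J.
In SI units: E = 7.26 eV = 1.1632e-18 J.
Apply f = E/h: f = 1.755e15 Hz.
Converting to PHz: f = 1.755 PHz ≈ 1.76 PHz.

1.76 PHz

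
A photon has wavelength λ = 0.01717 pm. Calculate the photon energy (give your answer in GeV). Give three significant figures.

(h = 6.62607015 × 10^-34 J·s, c = 2.99792458 × 10^8 m/s, 1 eV = 1.602176634 × 10^-19 J.)
Convert to SI: λ = 0.01717 pm = 1.717 × 10^-14 m.
Since E = hc/λ for a photon, E = 1.157 × 10^-11 J.
Converting to GeV: E = 0.07221 GeV ≈ 0.0722 GeV.

0.0722 GeV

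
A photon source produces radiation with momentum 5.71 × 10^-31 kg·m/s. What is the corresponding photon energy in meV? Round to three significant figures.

1.07 meV

For a photon E = pc, so E = 1.712 × 10^-22 J.
Converting to meV: E = 1.068 meV ≈ 1.07 meV.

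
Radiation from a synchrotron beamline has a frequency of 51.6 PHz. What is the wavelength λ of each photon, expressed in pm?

5810 pm

In SI units: f = 51.6 PHz = 5.16 × 10^16 Hz.
For a photon λ = c/f, so λ = 5.810 × 10^-9 m.
Converting to pm: λ = 5810 pm ≈ 5810 pm.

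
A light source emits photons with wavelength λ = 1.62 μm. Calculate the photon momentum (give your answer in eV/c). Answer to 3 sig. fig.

0.765 eV/c

Take h = 6.62607015 × 10^-34 J·s, c = 2.99792458 × 10^8 m/s, 1 eV = 1.602176634 × 10^-19 J.
In SI units: λ = 1.62 μm = 1.62 × 10^-6 m.
For a photon p = h/λ, so p = 4.090 × 10^-28 kg·m/s.
Converting to eV/c: p = 0.7653 eV/c ≈ 0.765 eV/c.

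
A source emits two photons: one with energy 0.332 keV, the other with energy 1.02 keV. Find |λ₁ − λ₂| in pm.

2520 pm

Using λ = hc/E: λ₁ = 3.734 × 10^-9 m, λ₂ = 1.216 × 10^-9 m.
|Δλ| = |3.734 × 10^-9 − 1.216 × 10^-9| = 2.52 × 10^-9 m = 2520 pm.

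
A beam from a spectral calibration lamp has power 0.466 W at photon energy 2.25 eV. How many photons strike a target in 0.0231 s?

2.99 × 10^16 photons

Total energy: E_total = P·t = 0.466 × 0.0231 = 0.01076 J.
Per-photon energy: E = 3.605 × 10^-19 J.
N = E_total / E_photon = 2.99 × 10^16.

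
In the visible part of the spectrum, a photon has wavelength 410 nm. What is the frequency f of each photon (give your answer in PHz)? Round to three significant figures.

0.731 PHz

(c = 2.99792458 × 10^8 m/s.)
In SI units: λ = 410 nm = 4.1 × 10^-7 m.
For a photon f = c/λ, so f = 7.312 × 10^14 Hz.
Converting to PHz: f = 0.7312 PHz ≈ 0.731 PHz.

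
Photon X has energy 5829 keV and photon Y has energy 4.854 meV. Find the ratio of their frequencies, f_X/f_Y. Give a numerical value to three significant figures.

1.20 × 10^9

f_X = 1.409 × 10^21 Hz (from energy = 5829 keV, via f = E/h).
f_Y = 1.174 × 10^12 Hz (from energy = 4.854 meV, via f = E/h).
Ratio = 1.409 × 10^21 / 1.174 × 10^12 = 1.20 × 10^9.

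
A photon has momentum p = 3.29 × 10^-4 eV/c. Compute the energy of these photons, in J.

Take c = 2.99792458 × 10^8 m/s, 1 eV = 1.602176634 × 10^-19 J.
In SI units: p = 3.29 × 10^-4 eV/c = 1.7583 × 10^-31 kg·m/s.
Since E = pc for a photon, E = 5.271 × 10^-23 J.
So E ≈ 5.27 × 10^-23 J.

5.27 × 10^-23 J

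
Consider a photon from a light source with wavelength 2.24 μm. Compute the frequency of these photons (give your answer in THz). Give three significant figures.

(c = 2.99792458 × 10^8 m/s.)
Convert to SI: λ = 2.24 μm = 2.24 × 10^-6 m.
Since f = c/λ for a photon, f = 1.338 × 10^14 Hz.
Converting to THz: f = 133.8 THz ≈ 134 THz.

134 THz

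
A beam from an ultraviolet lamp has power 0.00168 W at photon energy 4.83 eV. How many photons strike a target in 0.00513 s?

Total energy: E_total = P·t = 0.00168 × 0.00513 = 8.618 × 10^-6 J.
Per-photon energy: E = 7.739 × 10^-19 J.
N = E_total / E_photon = 1.11 × 10^13.

1.11 × 10^13 photons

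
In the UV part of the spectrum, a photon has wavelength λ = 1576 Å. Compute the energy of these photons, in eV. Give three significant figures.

First convert: λ = 1576 Å = 1.576 × 10^-7 m.
Apply E = hc/λ: E = 1.260 × 10^-18 J.
Converting to eV: E = 7.867 eV ≈ 7.87 eV.

7.87 eV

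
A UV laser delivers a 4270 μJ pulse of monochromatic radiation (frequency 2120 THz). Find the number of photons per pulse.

Per-photon energy: E = 1.405e-18 J (from frequency = 2120 THz).
N = E_total / E_photon = 0.00427 J / 1.405e-18 J = 3.04e15.

3.04e15 photons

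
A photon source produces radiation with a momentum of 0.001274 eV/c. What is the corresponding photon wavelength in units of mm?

0.973 mm

Use h = 6.62607015·10^-34 J·s, c = 2.99792458·10^8 m/s, 1 eV = 1.602176634·10^-19 J.
Convert to SI: p = 0.001274 eV/c = 6.8086·10^-31 kg·m/s.
Since λ = h/p for a photon, λ = 9.732·10^-4 m.
Converting to mm: λ = 0.9732 mm ≈ 0.973 mm.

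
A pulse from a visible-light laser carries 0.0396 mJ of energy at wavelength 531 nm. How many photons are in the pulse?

Per-photon energy: E = 3.741e-19 J (from wavelength = 531 nm).
N = E_total / E_photon = 3.96e-5 J / 3.741e-19 J = 1.06e14.

1.06e14 photons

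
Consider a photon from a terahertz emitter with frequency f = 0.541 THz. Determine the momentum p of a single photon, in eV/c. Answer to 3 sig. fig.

Use h = 6.62607015 × 10^-34 J·s, c = 2.99792458 × 10^8 m/s, 1 eV = 1.602176634 × 10^-19 J.
First convert: f = 0.541 THz = 5.41 × 10^11 Hz.
Apply p = hf/c: p = 1.196 × 10^-30 kg·m/s.
Converting to eV/c: p = 0.002237 eV/c ≈ 2.24 × 10^-3 eV/c.

2.24 × 10^-3 eV/c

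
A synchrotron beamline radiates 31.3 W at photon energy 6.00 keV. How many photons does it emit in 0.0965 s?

Total energy: E_total = P·t = 31.3 × 0.0965 = 3.020 J.
Per-photon energy: E = 9.613 × 10^-16 J.
N = E_total / E_photon = 3.14 × 10^15.

3.14 × 10^15 photons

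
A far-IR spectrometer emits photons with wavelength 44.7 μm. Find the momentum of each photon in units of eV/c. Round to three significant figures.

Use h = 6.62607015 × 10^-34 J·s, c = 2.99792458 × 10^8 m/s, 1 eV = 1.602176634 × 10^-19 J.
First convert: λ = 44.7 μm = 4.47 × 10^-5 m.
For a photon p = h/λ, so p = 1.482 × 10^-29 kg·m/s.
Converting to eV/c: p = 0.02774 eV/c ≈ 0.0277 eV/c.

0.0277 eV/c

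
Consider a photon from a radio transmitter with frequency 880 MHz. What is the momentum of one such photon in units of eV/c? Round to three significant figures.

3.64e-6 eV/c

Use h = 6.62607015e-34 J·s, c = 2.99792458e8 m/s, 1 eV = 1.602176634e-19 J.
Convert to SI: f = 880 MHz = 8.8e8 Hz.
Apply p = hf/c: p = 1.945e-33 kg·m/s.
Converting to eV/c: p = 3.639e-6 eV/c ≈ 3.64e-6 eV/c.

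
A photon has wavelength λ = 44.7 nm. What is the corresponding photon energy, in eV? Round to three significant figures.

27.7 eV

First convert: λ = 44.7 nm = 4.47 × 10^-8 m.
For a photon E = hc/λ, so E = 4.444 × 10^-18 J.
Converting to eV: E = 27.74 eV ≈ 27.7 eV.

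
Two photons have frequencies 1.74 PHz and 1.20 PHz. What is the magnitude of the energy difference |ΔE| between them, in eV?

2.23 eV

Using E = hf: E₁ = 1.153 × 10^-18 J, E₂ = 7.951 × 10^-19 J.
|ΔE| = |1.153 × 10^-18 − 7.951 × 10^-19| = 3.58 × 10^-19 J = 2.23 eV.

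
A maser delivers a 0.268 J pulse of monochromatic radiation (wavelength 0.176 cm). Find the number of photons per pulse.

Per-photon energy: E = 1.129e-22 J (from wavelength = 0.176 cm).
N = E_total / E_photon = 0.268 J / 1.129e-22 J = 2.37e21.

2.37e21 photons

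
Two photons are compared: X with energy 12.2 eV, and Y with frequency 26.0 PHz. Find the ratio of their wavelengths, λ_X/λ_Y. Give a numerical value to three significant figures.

8.81

λ_X = 1.016e-7 m (from energy = 12.2 eV, via λ = hc/E).
λ_Y = 1.153e-8 m (from frequency = 26.0 PHz, via λ = c/f).
Ratio = 1.016e-7 / 1.153e-8 = 8.81.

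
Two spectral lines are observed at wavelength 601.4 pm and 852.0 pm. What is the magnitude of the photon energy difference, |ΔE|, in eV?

606 eV

Using E = hc/λ: E₁ = 3.3030 × 10^-16 J, E₂ = 2.3315 × 10^-16 J.
|ΔE| = |3.3030 × 10^-16 − 2.3315 × 10^-16| = 9.72 × 10^-17 J = 606 eV.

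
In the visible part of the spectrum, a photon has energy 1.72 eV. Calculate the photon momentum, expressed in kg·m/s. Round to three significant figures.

9.19 × 10^-28 kg·m/s

Convert to SI: E = 1.72 eV = 2.7557 × 10^-19 J.
The photon relation is p = E/c, giving p = 9.192 × 10^-28 kg·m/s.
So p ≈ 9.19 × 10^-28 kg·m/s.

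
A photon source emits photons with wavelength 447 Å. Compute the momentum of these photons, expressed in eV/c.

(h = 6.62607015 × 10^-34 J·s, c = 2.99792458 × 10^8 m/s, 1 eV = 1.602176634 × 10^-19 J.)
Convert to SI: λ = 447 Å = 4.47 × 10^-8 m.
Apply p = h/λ: p = 1.482 × 10^-26 kg·m/s.
Converting to eV/c: p = 27.74 eV/c ≈ 27.7 eV/c.

27.7 eV/c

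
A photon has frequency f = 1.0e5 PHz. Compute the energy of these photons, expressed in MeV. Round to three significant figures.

0.414 MeV

Use h = 6.62607015e-34 J·s, 1 eV = 1.602176634e-19 J.
Convert to SI: f = 1.0e5 PHz = 1.0e20 Hz.
Apply E = hf: E = 6.626e-14 J.
Converting to MeV: E = 0.4136 MeV ≈ 0.414 MeV.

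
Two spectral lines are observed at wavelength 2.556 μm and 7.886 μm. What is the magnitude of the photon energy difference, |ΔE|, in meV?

328 meV

Using E = hc/λ: E₁ = 7.7717 × 10^-20 J, E₂ = 2.5190 × 10^-20 J.
|ΔE| = |7.7717 × 10^-20 − 2.5190 × 10^-20| = 5.25 × 10^-20 J = 328 meV.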